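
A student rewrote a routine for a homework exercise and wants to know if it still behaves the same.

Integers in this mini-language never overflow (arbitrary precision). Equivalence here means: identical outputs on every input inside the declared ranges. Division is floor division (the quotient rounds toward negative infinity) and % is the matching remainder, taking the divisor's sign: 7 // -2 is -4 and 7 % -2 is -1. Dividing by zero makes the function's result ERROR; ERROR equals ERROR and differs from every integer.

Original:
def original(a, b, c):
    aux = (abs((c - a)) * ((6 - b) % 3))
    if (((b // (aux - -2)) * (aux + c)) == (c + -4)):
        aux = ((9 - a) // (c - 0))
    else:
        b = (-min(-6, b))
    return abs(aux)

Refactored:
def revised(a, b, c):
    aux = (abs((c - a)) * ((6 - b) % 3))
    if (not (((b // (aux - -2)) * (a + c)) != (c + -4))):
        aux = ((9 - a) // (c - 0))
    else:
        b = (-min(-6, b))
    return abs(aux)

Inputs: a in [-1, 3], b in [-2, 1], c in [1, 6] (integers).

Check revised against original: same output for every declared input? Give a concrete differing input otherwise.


These are not equivalent — on a=-1, b=-1, c=1 the outputs split (10 vs 2).
original: aux=2, then (((b // (aux - -2)) * (aux + c)) == (c + -4)) is true, then aux=10, then returns 10
revised: aux=2, then (not (((b // (aux - -2)) * (a + c)) != (c + -4))) is false, then b=6, then returns 2
verdict: not equivalent; witness: a=-1, b=-1, c=1


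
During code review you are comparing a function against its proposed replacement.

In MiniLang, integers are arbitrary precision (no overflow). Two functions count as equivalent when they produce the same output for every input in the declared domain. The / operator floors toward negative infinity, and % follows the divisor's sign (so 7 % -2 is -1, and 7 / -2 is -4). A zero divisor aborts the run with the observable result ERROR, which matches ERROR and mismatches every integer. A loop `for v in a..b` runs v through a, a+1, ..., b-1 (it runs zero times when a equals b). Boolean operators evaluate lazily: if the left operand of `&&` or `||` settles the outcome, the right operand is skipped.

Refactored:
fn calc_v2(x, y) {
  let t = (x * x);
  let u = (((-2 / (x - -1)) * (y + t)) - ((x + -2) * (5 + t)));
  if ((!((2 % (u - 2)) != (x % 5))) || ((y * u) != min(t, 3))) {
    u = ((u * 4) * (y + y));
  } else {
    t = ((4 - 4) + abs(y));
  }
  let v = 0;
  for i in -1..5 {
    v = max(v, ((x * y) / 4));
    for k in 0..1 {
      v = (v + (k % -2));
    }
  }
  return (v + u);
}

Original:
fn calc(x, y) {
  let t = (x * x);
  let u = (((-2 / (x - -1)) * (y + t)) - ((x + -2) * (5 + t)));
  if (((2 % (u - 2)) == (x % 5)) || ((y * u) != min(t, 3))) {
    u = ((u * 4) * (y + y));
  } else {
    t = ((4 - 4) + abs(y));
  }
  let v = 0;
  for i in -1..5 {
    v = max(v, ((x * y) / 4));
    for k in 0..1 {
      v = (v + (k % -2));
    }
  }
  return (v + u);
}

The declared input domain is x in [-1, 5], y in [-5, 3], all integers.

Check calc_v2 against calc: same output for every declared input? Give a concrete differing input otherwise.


The two versions differ — the changes include comparison usage differs, and boolean connective usage differs.
One worked example (x=1, y=-1) — calc: t becomes 1; next u becomes 6; next (((2 % (u - 2)) == (x % 5)) || ((y * u) != min(t, 3))) evaluates to true; next u becomes -48; next v becomes 0; next at i=-1:; next v becomes 0; next at k=0:; next v becomes 0; next at i=0:; next v becomes 0; next at k=0:; next v becomes 0; next at i=1:; next v becomes 0; next at k=0:; next v becomes 0; next at i=2:; next v becomes 0; next at k=0:; next v becomes 0; next at i=3:; next v becomes 0; next at k=0:; next v becomes 0; next at i=4:; next v becomes 0; next at k=0:; next v becomes 0; next final value -48; calc_v2: t becomes 1; next u becomes 6; next ((!((2 % (u - 2)) != (x % 5))) || ((y * u) != min(t, 3))) evaluates to true; next u becomes -48; next v becomes 0; next at i=-1:; next v becomes 0; next at k=0:; next v becomes 0; next at i=0:; next v becomes 0; next at k=0:; next v becomes 0; next at i=1:; next v becomes 0; next at k=0:; next v becomes 0; next at i=2:; next v becomes 0; next at k=0:; next v becomes 0; next at i=3:; next v becomes 0; next at k=0:; next v becomes 0; next at i=4:; next v becomes 0; next at k=0:; next v becomes 0; next final value -48; agreement on -48.
Checked all 63 inputs in the declared domain: the outputs agree on every one.
verdict: equivalent


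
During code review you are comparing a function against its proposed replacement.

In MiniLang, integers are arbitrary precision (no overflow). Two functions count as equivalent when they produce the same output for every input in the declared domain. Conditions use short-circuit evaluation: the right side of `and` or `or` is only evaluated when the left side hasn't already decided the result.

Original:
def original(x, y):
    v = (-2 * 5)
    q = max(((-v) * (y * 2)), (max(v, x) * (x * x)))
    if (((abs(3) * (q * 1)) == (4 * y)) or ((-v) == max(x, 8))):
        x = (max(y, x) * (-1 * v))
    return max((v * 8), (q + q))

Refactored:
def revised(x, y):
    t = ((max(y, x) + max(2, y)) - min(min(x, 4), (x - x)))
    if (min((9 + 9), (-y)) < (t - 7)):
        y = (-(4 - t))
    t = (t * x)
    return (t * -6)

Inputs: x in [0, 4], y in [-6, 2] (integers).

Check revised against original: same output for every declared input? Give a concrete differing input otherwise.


x=0, y=1 yields 40 from original but 0 from revised.
verdict: not equivalent; witness: x=0, y=1


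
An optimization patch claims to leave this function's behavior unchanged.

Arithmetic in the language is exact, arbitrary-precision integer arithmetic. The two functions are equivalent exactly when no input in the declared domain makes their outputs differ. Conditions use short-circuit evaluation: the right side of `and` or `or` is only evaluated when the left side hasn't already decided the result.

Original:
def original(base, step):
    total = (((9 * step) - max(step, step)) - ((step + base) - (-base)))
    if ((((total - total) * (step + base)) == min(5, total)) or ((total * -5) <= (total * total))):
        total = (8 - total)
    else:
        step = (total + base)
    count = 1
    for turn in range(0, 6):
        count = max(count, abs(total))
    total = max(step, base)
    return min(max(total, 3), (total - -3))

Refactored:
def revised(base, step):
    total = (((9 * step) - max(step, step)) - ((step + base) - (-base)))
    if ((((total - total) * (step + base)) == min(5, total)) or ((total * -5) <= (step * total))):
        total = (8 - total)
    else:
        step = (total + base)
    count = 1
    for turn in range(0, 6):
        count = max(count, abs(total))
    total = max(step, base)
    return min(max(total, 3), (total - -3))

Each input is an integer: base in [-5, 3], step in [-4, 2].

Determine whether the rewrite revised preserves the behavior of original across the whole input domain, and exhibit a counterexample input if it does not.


Run the pair on base=-5, step=-4.
original: total=-18, then ((((total - total) * (step + base)) == min(5, total)) or ((total * -5) <= (total * total))) is true, then total=26, then count=1, then (turn=0), then count=26, then (turn=1), then count=26, then (turn=2), then count=26, then (turn=3), then count=26, then (turn=4), then count=26, then (turn=5), then count=26, then total=-4, then returns -1
revised: total=-18, then ((((total - total) * (step + base)) == min(5, total)) or ((total * -5) <= (step * total))) is false, then step=-23, then count=1, then (turn=0), then count=18, then (turn=1), then count=18, then (turn=2), then count=18, then (turn=3), then count=18, then (turn=4), then count=18, then (turn=5), then count=18, then total=-5, then returns -2
-1 vs -2 — the two versions disagree here.
verdict: not equivalent; witness: base=-5, step=-4


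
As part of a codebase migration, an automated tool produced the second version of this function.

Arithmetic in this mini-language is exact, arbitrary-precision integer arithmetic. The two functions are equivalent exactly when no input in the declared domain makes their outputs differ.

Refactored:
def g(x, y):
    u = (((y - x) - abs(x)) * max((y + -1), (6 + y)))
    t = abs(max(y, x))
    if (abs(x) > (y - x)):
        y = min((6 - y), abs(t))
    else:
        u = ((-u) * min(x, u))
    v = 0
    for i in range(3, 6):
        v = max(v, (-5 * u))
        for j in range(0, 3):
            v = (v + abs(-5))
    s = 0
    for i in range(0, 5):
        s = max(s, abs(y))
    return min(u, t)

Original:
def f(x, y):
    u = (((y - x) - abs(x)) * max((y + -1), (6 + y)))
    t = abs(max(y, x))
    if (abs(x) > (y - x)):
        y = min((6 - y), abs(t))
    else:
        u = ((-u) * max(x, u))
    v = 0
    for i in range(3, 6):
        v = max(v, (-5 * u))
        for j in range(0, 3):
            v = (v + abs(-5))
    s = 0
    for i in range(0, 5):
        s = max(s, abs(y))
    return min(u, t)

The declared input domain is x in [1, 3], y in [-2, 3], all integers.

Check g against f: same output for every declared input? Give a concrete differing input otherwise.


Try x=1, y=3.
f: u = 9; t = 3; (abs(x) > (y - x)) -> false; u = -81; v = 0; [i=3]; v = 405; [j=0]; v = 410; [j=1]; v = 415; [j=2]; v = 420; [i=4]; v = 420; [j=0]; v = 425; [j=1]; v = 430; [j=2]; v = 435; [i=5]; v = 435; [j=0]; v = 440; [j=1]; v = 445; [j=2]; v = 450; s = 0; [i=0]; s = 3; [i=1]; s = 3; [i=2]; s = 3; [i=3]; s = 3; [i=4]; s = 3; return -81
g: u = 9; t = 3; (abs(x) > (y - x)) -> false; u = -9; v = 0; [i=3]; v = 45; [j=0]; v = 50; [j=1]; v = 55; [j=2]; v = 60; [i=4]; v = 60; [j=0]; v = 65; [j=1]; v = 70; [j=2]; v = 75; [i=5]; v = 75; [j=0]; v = 80; [j=1]; v = 85; [j=2]; v = 90; s = 0; [i=0]; s = 3; [i=1]; s = 3; [i=2]; s = 3; [i=3]; s = 3; [i=4]; s = 3; return -9
-81 != -9, so the rewrite changes behavior.
verdict: not equivalent; witness: x=1, y=3


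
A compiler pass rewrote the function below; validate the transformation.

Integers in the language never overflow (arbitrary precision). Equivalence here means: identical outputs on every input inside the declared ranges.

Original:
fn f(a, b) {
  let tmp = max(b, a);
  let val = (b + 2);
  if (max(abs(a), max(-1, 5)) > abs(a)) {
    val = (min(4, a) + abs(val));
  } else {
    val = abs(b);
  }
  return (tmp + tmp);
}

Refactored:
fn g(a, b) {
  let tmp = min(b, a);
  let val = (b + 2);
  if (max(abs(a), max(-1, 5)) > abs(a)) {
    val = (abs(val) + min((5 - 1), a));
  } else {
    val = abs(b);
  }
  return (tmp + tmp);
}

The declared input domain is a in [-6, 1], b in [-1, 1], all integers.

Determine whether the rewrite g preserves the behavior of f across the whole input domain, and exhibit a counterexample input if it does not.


There is a counterexample at a=-6, b=-1: -2 on one side, -12 on the other.
f: tmp=-1, then val=1, then (max(abs(a), max(-1, 5)) > abs(a)) is false, then val=1, then returns -2
g: tmp=-6, then val=1, then (max(abs(a), max(-1, 5)) > abs(a)) is false, then val=1, then returns -12
verdict: not equivalent; witness: a=-6, b=-1


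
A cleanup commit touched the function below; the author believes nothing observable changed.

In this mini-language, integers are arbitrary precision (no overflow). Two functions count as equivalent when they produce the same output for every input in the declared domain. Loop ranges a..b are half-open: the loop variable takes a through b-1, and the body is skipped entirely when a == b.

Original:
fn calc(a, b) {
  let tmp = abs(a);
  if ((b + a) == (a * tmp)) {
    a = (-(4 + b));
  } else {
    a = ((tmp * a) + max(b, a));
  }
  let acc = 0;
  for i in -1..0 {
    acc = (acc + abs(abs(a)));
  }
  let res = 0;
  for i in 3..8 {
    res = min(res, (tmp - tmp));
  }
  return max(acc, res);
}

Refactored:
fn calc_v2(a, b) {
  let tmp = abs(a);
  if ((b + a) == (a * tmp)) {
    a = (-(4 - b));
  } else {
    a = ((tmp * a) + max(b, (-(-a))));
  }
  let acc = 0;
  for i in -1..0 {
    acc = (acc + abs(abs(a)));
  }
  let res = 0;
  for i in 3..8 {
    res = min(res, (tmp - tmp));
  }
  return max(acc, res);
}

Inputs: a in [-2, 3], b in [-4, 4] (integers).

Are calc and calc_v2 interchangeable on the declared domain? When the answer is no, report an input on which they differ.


At a=-2, b=-2: calc gives 2, calc_v2 gives 6.
verdict: not equivalent; witness: a=-2, b=-2


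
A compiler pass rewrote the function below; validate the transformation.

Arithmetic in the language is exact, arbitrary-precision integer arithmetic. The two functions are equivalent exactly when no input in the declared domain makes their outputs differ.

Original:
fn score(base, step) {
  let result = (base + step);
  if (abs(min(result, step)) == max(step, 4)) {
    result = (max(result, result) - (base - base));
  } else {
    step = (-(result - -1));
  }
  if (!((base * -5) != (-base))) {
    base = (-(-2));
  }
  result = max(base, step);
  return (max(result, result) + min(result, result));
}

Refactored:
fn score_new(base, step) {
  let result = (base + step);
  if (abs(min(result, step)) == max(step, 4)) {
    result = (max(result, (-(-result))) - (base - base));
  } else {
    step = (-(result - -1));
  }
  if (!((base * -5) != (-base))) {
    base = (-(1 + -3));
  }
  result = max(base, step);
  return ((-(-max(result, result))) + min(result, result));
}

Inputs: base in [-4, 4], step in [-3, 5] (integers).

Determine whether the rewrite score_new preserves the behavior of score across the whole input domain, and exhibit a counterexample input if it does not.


The two versions differ — the changes include constant usage differs, plus arithmetic usage differs.
Spot check at base=-3, step=5 — score: result=2, then (abs(min(result, step)) == max(step, 4)) is false, then step=-3, then (!((base * -5) != (-base))) is false, then result=-3, then returns -6. score_new: result=2, then (abs(min(result, step)) == max(step, 4)) is false, then step=-3, then (!((base * -5) != (-base))) is false, then result=-3, then returns -6. Both give -6.
An exhaustive pass over the 81 declared inputs shows identical outputs.
verdict: equivalent


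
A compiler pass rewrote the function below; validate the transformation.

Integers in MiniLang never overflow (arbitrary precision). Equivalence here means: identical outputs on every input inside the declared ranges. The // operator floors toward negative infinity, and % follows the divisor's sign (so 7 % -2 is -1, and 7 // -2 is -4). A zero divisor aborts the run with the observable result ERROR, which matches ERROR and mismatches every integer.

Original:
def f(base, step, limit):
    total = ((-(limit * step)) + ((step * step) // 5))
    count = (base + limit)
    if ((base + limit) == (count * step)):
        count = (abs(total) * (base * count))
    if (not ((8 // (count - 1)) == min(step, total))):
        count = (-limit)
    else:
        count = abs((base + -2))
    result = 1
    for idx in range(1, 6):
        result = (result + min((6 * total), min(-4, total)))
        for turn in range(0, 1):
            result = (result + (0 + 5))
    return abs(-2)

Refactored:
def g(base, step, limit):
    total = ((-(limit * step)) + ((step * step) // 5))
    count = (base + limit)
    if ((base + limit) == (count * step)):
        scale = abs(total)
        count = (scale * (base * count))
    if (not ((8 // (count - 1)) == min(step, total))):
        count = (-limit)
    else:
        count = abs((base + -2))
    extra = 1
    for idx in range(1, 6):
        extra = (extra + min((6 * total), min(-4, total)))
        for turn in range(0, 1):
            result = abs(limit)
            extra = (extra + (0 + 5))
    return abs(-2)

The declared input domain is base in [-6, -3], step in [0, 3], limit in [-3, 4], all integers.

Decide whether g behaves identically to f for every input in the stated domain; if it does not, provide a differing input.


Comparing the listings, the differences include: statement counts differ, local variable names differ, min/max/abs usage differs.
Spot check at base=-4, step=3, limit=-3 — f: total becomes 10; next count becomes -7; next ((base + limit) == (count * step)) evaluates to false; next (not ((8 // (count - 1)) == min(step, total))) evaluates to true; next count becomes 3; next result becomes 1; next at idx=1:; next result becomes -3; next at turn=0:; next result becomes 2; next at idx=2:; next result becomes -2; next at turn=0:; next result becomes 3; next at idx=3:; next result becomes -1; next at turn=0:; next result becomes 4; next at idx=4:; next result becomes 0; next at turn=0:; next result becomes 5; next at idx=5:; next result becomes 1; next at turn=0:; next result becomes 6; next final value 2. g: total becomes 10; next count becomes -7; next ((base + limit) == (count * step)) evaluates to false; next (not ((8 // (count - 1)) == min(step, total))) evaluates to true; next count becomes 3; next extra becomes 1; next at idx=1:; next extra becomes -3; next at turn=0:; next result becomes 3; next extra becomes 2; next at idx=2:; next extra becomes -2; next at turn=0:; next result becomes 3; next extra becomes 3; next at idx=3:; next extra becomes -1; next at turn=0:; next result becomes 3; next extra becomes 4; next at idx=4:; next extra becomes 0; next at turn=0:; next result becomes 3; next extra becomes 5; next at idx=5:; next extra becomes 1; next at turn=0:; next result becomes 3; next extra becomes 6; next final value 2. Both give 2.
An exhaustive pass over the 128 declared inputs shows identical outputs.
verdict: equivalent


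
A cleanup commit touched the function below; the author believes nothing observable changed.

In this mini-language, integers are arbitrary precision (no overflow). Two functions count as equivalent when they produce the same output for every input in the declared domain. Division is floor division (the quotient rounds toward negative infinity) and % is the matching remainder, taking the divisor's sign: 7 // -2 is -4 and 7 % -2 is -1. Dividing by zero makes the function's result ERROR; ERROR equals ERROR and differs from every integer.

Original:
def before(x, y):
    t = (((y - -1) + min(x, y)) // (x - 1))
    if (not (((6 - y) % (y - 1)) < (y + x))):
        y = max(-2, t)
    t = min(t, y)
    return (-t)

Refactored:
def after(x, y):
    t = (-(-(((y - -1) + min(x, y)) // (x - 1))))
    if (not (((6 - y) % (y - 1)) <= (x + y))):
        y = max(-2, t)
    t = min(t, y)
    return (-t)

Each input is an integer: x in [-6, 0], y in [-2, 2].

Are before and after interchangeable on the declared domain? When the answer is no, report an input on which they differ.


Take x=0, y=-1.
before: t := 1 | (not (((6 - y) % (y - 1)) < (y + x))): true | y := 1 | t := 1 | result -1
after: t := 1 | (not (((6 - y) % (y - 1)) <= (x + y))): false | t := -1 | result 1
-1 vs 1 — the two versions disagree here.
verdict: not equivalent; witness: x=0, y=-1


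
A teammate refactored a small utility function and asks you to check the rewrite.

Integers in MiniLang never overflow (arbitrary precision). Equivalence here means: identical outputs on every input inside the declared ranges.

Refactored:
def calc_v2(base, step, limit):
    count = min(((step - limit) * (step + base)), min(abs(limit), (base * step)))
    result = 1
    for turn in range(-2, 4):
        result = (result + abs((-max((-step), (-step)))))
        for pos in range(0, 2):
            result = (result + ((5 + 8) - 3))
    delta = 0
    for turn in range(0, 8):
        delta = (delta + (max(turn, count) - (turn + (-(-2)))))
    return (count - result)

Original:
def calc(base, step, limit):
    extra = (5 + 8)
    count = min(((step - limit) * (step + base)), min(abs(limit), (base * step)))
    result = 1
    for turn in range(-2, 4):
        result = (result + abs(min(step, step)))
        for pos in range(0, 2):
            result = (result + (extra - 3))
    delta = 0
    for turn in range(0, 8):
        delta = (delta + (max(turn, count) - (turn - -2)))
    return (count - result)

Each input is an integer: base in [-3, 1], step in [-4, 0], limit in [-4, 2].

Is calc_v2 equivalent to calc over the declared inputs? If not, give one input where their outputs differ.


Side by side, the visible changes include: arithmetic usage differs; also local variable names differ; also statement counts differ; also min/max/abs usage differs.
One worked example (base=1, step=-2, limit=0) — calc: extra=13, then count=-2, then result=1, then (turn=-2), then result=3, then (pos=0), then result=13, then (pos=1), then result=23, then (turn=-1), then result=25, then (pos=0), then result=35, then (pos=1), then result=45, then (turn=0), then result=47, then (pos=0), then result=57, then (pos=1), then result=67, then (turn=1), then result=69, then (pos=0), then result=79, then (pos=1), then result=89, then (turn=2), then result=91, then (pos=0), then result=101, then (pos=1), then result=111, then (turn=3), then result=113, then (pos=0), then result=123, then (pos=1), then result=133, then delta=0, then (turn=0), then delta=-2, then (turn=1), then delta=-4, then (turn=2), then delta=-6, then (turn=3), then delta=-8, then (turn=4), then delta=-10, then (turn=5), then delta=-12, then (turn=6), then delta=-14, then (turn=7), then delta=-16, then returns -135; calc_v2: count=-2, then result=1, then (turn=-2), then result=3, then (pos=0), then result=13, then (pos=1), then result=23, then (turn=-1), then result=25, then (pos=0), then result=35, then (pos=1), then result=45, then (turn=0), then result=47, then (pos=0), then result=57, then (pos=1), then result=67, then (turn=1), then result=69, then (pos=0), then result=79, then (pos=1), then result=89, then (turn=2), then result=91, then (pos=0), then result=101, then (pos=1), then result=111, then (turn=3), then result=113, then (pos=0), then result=123, then (pos=1), then result=133, then delta=0, then (turn=0), then delta=-2, then (turn=1), then delta=-4, then (turn=2), then delta=-6, then (turn=3), then delta=-8, then (turn=4), then delta=-10, then (turn=5), then delta=-12, then (turn=6), then delta=-14, then (turn=7), then delta=-16, then returns -135; agreement on -135.
Every one of the 175 inputs gives matching results.
verdict: equivalent


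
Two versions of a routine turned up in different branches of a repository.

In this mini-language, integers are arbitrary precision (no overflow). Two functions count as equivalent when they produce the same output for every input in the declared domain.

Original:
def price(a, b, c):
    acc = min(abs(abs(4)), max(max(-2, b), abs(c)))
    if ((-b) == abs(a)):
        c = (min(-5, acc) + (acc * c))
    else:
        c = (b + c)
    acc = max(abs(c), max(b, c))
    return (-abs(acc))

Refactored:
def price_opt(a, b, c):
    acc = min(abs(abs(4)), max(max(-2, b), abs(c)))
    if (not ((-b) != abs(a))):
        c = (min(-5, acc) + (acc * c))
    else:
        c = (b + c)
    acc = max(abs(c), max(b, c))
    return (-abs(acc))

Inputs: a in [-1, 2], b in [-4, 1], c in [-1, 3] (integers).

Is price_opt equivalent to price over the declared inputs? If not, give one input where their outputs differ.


This is a faithful refactor — comparison usage differs; and boolean connective usage differs, but the computed results match everywhere.
Spot check at a=1, b=-4, c=1 — price: acc = 1; ((-b) == abs(a)) -> false; c = -3; acc = 3; return -3. price_opt: acc = 1; (not ((-b) != abs(a))) -> false; c = -3; acc = 3; return -3. Both give -3.
Sweeping the whole domain (120 inputs) finds no disagreement.
verdict: equivalent


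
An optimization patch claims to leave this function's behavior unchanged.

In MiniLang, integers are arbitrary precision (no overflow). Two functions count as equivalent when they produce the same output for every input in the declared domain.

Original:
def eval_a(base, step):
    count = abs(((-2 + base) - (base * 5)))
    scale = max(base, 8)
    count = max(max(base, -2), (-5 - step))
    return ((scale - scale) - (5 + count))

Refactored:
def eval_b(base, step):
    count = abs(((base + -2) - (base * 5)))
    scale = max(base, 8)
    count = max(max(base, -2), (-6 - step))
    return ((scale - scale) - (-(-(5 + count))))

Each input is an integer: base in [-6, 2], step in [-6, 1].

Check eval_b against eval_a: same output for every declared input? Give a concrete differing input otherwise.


Run the pair on base=-6, step=-6.
eval_a: count becomes 22; next scale becomes 8; next count becomes 1; next final value -6
eval_b: count becomes 22; next scale becomes 8; next count becomes 0; next final value -5
-6 vs -5 — the two versions disagree here.
verdict: not equivalent; witness: base=-6, step=-6


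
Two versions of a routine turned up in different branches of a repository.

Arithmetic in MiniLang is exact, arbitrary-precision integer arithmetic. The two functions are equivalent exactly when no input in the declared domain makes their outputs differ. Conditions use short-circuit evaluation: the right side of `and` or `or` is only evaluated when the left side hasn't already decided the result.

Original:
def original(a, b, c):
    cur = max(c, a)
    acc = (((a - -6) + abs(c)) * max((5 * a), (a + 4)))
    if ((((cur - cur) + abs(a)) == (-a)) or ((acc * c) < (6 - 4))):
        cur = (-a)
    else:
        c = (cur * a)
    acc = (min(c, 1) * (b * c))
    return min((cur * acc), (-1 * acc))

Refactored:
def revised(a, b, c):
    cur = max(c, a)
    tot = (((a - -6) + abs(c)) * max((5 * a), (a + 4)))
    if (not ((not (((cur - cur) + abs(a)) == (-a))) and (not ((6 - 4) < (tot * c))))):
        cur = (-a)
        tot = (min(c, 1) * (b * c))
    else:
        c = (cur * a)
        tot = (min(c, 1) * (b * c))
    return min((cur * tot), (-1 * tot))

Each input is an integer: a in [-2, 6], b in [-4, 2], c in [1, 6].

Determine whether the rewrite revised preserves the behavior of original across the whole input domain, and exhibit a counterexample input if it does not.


a=1, b=-4, c=1 yields -4 from original but 4 from revised.
verdict: not equivalent; witness: a=1, b=-4, c=1


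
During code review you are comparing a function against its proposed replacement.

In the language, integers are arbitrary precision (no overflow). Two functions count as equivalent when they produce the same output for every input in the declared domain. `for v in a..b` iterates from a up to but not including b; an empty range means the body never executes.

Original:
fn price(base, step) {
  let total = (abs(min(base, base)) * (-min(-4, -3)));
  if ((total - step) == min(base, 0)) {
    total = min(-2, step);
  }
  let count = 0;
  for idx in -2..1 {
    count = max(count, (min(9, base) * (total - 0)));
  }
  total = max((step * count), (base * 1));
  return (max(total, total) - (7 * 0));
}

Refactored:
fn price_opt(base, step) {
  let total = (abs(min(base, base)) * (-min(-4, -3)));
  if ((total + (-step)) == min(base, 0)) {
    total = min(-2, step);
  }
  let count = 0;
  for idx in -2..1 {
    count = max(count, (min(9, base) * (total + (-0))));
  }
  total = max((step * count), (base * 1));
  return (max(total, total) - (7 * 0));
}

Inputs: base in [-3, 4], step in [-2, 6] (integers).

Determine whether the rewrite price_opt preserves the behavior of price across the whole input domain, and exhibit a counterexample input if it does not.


The two versions differ — the changes include arithmetic usage differs.
As a probe, take base=-1, step=4: price runs total=4, then ((total - step) == min(base, 0)) is false, then count=0, then (idx=-2), then count=0, then (idx=-1), then count=0, then (idx=0), then count=0, then total=0, then returns 0; price_opt runs total=4, then ((total + (-step)) == min(base, 0)) is false, then count=0, then (idx=-2), then count=0, then (idx=-1), then count=0, then (idx=0), then count=0, then total=0, then returns 0; both end at 0.
An exhaustive pass over the 72 declared inputs shows identical outputs.
verdict: equivalent


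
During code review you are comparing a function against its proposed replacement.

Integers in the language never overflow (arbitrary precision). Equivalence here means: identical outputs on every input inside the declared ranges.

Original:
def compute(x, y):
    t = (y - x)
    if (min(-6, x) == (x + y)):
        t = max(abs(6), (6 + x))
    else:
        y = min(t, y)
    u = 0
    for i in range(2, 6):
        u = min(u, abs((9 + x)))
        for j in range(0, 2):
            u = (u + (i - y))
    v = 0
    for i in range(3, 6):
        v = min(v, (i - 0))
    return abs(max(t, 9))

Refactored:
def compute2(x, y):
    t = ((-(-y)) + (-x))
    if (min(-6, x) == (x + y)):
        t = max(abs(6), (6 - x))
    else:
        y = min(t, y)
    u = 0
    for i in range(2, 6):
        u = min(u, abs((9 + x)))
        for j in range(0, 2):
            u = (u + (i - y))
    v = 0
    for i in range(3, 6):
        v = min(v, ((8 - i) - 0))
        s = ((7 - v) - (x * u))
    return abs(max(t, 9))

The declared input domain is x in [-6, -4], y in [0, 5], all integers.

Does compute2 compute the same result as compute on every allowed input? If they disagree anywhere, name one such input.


At x=-6, y=0: compute gives 9, compute2 gives 12.
verdict: not equivalent; witness: x=-6, y=0


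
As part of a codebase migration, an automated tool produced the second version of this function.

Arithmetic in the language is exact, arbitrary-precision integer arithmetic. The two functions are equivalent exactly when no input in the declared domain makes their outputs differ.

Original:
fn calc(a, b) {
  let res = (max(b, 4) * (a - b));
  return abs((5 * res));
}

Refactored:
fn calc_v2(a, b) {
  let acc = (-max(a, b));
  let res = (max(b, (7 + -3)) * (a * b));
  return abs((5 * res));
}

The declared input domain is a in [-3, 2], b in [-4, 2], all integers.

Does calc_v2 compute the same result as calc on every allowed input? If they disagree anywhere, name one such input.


Take a=-3, b=-4.
calc: res becomes 4; next final value 20
calc_v2: acc becomes 3; next res becomes 48; next final value 240
20 and 240 differ, so these are not the same function on this domain.
verdict: not equivalent; witness: a=-3, b=-4


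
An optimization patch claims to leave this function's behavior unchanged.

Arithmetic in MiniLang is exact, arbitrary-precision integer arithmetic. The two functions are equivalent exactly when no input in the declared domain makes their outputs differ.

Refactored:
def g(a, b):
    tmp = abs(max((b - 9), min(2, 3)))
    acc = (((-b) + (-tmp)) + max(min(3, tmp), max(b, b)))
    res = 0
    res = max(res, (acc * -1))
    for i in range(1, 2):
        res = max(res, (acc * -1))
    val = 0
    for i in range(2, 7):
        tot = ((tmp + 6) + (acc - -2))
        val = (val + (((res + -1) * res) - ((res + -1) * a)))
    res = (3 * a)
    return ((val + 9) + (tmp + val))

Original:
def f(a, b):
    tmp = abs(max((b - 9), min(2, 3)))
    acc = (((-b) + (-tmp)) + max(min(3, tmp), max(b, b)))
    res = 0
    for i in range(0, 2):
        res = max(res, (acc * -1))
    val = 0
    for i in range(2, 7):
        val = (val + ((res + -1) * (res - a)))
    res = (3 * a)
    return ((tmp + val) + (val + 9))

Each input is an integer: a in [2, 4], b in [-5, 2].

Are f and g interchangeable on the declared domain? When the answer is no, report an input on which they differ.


This is a faithful refactor — loop structure differs; also local variable names differ; also arithmetic usage differs; also constant usage differs; also statement counts differ; also min/max/abs usage differs, but the computed results match everywhere.
One worked example (a=3, b=0) — f: tmp=2, then acc=0, then res=0, then (i=0), then res=0, then (i=1), then res=0, then val=0, then (i=2), then val=3, then (i=3), then val=6, then (i=4), then val=9, then (i=5), then val=12, then (i=6), then val=15, then res=9, then returns 41; g: tmp=2, then acc=0, then res=0, then res=0, then (i=1), then res=0, then val=0, then (i=2), then tot=10, then val=3, then (i=3), then tot=10, then val=6, then (i=4), then tot=10, then val=9, then (i=5), then tot=10, then val=12, then (i=6), then tot=10, then val=15, then res=9, then returns 41; agreement on 41.
Checked all 24 inputs in the declared domain: the outputs agree on every one.
verdict: equivalent


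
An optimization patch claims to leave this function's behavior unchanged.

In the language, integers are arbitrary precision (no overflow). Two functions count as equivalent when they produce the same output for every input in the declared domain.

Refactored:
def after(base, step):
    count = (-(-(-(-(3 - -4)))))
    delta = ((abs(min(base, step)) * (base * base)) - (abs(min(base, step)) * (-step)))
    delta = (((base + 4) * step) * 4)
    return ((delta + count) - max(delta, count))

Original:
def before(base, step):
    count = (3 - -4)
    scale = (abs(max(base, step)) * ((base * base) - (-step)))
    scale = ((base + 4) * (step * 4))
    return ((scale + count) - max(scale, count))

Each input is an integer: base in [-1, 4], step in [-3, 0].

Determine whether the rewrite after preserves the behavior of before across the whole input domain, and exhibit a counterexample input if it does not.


The suspicious edit (`max(base, step)` became `min(base, step)`) never changes the result for any input inside the declared domain.
As a probe, take base=-1, step=-2: before runs count := 7 | scale := -1 | scale := -24 | result -24; after runs count := 7 | delta := -2 | delta := -24 | result -24; both end at -24.
Sweeping the whole domain (24 inputs) finds no disagreement.
verdict: equivalent


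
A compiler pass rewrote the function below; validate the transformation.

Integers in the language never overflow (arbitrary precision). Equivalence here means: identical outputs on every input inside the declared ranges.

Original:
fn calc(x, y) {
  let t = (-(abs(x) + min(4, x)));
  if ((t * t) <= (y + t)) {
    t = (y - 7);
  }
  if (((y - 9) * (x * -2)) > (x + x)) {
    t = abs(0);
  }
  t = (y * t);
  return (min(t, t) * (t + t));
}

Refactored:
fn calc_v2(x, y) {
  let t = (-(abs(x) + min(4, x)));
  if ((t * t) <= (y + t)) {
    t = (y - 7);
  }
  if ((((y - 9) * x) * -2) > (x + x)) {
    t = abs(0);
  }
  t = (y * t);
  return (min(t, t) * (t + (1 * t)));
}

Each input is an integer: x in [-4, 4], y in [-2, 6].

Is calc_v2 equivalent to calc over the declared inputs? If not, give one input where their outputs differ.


Reading the diff, among the changes: arithmetic usage differs; and constant usage differs.
One worked example (x=0, y=5) — calc: t=0, then ((t * t) <= (y + t)) is true, then t=-2, then (((y - 9) * (x * -2)) > (x + x)) is false, then t=-10, then returns 200; calc_v2: t=0, then ((t * t) <= (y + t)) is true, then t=-2, then ((((y - 9) * x) * -2) > (x + x)) is false, then t=-10, then returns 200; agreement on 200.
Sweeping the whole domain (81 inputs) finds no disagreement.
verdict: equivalent


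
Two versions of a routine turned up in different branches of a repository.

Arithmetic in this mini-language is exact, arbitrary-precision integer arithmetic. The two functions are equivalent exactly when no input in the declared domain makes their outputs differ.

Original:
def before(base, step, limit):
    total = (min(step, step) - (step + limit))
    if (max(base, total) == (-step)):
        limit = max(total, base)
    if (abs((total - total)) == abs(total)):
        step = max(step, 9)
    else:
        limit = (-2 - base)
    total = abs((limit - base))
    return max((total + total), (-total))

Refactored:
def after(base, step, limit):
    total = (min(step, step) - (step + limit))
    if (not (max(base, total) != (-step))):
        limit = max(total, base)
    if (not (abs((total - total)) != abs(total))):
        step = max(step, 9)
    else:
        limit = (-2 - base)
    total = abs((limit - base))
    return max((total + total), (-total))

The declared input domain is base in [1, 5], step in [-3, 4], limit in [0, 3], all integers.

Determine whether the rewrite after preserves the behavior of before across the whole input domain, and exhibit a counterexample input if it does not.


Side by side, the visible changes include: boolean connective usage differs; comparison usage differs.
Spot check at base=3, step=-1, limit=2 — before: total := -2 | (max(base, total) == (-step)): false | (abs((total - total)) == abs(total)): false | limit := -5 | total := 8 | result 16. after: total := -2 | (not (max(base, total) != (-step))): false | (not (abs((total - total)) != abs(total))): false | limit := -5 | total := 8 | result 16. Both give 16.
Checked all 160 inputs in the declared domain: the outputs agree on every one.
verdict: equivalent


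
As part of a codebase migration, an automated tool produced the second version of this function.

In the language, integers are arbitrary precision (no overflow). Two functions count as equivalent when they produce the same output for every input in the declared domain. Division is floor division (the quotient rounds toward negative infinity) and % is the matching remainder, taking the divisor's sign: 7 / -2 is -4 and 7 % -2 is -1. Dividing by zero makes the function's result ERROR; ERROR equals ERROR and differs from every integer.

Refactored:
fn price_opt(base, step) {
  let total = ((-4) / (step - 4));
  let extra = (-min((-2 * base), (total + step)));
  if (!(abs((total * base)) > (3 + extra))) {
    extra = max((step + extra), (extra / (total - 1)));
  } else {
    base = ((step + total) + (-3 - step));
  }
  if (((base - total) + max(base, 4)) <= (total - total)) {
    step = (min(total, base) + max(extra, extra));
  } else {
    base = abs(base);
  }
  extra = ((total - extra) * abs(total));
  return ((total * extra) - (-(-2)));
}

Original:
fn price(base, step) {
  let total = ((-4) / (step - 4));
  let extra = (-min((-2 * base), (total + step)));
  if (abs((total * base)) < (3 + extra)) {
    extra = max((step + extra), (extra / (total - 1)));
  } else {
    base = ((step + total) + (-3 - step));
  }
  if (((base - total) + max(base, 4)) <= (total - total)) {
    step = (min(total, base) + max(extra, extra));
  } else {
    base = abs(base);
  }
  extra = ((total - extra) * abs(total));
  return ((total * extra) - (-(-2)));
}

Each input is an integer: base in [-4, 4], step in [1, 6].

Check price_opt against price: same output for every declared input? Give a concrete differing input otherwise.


The rewrite breaks on base=-1, step=1, where the results are 1 and ERROR.
price: total becomes 1; next extra becomes -2; next (abs((total * base)) < (3 + extra)) evaluates to false; next base becomes -2; next (((base - total) + max(base, 4)) <= (total - total)) evaluates to false; next base becomes 2; next extra becomes 3; next final value 1
price_opt: total becomes 1; next extra becomes -2; next (!(abs((total * base)) > (3 + extra))) evaluates to true; next hits division by zero so the output is ERROR
verdict: not equivalent; witness: base=-1, step=1


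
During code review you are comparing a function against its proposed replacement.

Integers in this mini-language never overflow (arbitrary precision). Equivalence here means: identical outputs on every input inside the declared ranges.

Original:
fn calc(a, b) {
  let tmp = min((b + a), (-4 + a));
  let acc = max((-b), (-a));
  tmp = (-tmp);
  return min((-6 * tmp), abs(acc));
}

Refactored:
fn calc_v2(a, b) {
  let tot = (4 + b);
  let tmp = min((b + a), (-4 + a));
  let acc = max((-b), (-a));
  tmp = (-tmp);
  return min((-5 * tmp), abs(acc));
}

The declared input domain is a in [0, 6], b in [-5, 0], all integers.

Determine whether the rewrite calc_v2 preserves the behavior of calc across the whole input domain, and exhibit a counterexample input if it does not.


The rewrite breaks on a=0, b=-5, where the results are -30 and -25.
calc: tmp=-5, then acc=5, then tmp=5, then returns -30
calc_v2: tot=-1, then tmp=-5, then acc=5, then tmp=5, then returns -25
verdict: not equivalent; witness: a=0, b=-5


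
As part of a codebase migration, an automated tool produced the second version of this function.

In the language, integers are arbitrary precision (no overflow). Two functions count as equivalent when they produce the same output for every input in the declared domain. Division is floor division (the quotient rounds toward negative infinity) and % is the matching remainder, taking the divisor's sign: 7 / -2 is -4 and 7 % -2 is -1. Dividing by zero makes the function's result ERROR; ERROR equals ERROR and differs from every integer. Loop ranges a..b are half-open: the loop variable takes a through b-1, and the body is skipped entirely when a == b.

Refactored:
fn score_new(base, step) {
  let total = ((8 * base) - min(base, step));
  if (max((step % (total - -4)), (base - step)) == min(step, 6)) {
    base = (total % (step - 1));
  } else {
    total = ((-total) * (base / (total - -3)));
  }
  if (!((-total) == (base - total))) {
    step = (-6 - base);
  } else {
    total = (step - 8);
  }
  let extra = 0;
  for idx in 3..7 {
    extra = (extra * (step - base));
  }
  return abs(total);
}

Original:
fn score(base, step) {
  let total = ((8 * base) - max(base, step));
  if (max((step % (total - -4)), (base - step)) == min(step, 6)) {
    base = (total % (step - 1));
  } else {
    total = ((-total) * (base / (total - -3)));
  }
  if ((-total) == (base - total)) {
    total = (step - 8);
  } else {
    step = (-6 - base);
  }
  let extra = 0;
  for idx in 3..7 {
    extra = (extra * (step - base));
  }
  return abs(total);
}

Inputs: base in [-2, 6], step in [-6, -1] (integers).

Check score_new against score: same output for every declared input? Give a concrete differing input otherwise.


Consider the input base=-2, step=-1.
score: total = -15; (max((step % (total - -4)), (base - step)) == min(step, 6)) -> true; base = -1; ((-total) == (base - total)) -> false; step = -5; extra = 0; [idx=3]; extra = 0; [idx=4]; extra = 0; [idx=5]; extra = 0; [idx=6]; extra = 0; return 15
score_new: total = -14; (max((step % (total - -4)), (base - step)) == min(step, 6)) -> true; base = 0; (!((-total) == (base - total))) -> false; total = -9; extra = 0; [idx=3]; extra = 0; [idx=4]; extra = 0; [idx=5]; extra = 0; [idx=6]; extra = 0; return 9
15 vs 9 — the two versions disagree here.
verdict: not equivalent; witness: base=-2, step=-1
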